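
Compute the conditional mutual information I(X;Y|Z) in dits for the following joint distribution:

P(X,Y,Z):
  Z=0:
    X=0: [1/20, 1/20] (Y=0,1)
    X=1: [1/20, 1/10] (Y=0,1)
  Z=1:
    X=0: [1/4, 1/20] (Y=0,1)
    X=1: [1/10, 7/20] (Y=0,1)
0.0643 dits

Conditional mutual information: I(X;Y|Z) = H(X|Z) + H(Y|Z) - H(X,Y|Z)

H(Z) = 0.2442
H(X,Z) = 0.5365 → H(X|Z) = 0.2923
H(Y,Z) = 0.5423 → H(Y|Z) = 0.2981
H(X,Y,Z) = 0.7703 → H(X,Y|Z) = 0.5261

I(X;Y|Z) = 0.2923 + 0.2981 - 0.5261 = 0.0643 dits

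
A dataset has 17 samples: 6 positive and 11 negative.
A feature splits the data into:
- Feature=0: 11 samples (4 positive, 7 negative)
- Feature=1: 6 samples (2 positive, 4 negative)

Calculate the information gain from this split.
0.0007 bits

Information Gain = H(Y) - H(Y|Feature)

Before split:
P(positive) = 6/17 = 0.3529
H(Y) = 0.9367 bits

After split:
Feature=0: H = 0.9457 bits (weight = 11/17)
Feature=1: H = 0.9183 bits (weight = 6/17)
H(Y|Feature) = (11/17)×0.9457 + (6/17)×0.9183 = 0.9360 bits

Information Gain = 0.9367 - 0.9360 = 0.0007 bits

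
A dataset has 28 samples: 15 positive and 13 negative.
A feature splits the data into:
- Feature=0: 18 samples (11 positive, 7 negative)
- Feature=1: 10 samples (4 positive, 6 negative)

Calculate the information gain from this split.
0.0298 bits

Information Gain = H(Y) - H(Y|Feature)

Before split:
P(positive) = 15/28 = 0.5357
H(Y) = 0.9963 bits

After split:
Feature=0: H = 0.9641 bits (weight = 18/28)
Feature=1: H = 0.9710 bits (weight = 10/28)
H(Y|Feature) = (18/28)×0.9641 + (10/28)×0.9710 = 0.9665 bits

Information Gain = 0.9963 - 0.9665 = 0.0298 bits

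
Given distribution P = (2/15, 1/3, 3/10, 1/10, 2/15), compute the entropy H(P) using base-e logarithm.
1.4950 nats

Shannon entropy is H(X) = -Σ p(x) log p(x).

For P = (2/15, 1/3, 3/10, 1/10, 2/15):
H = -2/15 × log_e(2/15) -1/3 × log_e(1/3) -3/10 × log_e(3/10) -1/10 × log_e(1/10) -2/15 × log_e(2/15)
H = 1.4950 nats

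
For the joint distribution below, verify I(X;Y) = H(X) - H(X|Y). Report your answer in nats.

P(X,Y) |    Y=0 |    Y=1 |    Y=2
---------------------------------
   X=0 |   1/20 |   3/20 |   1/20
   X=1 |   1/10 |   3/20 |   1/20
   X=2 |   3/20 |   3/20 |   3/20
I(X;Y) = 0.0317 nats

Mutual information has multiple equivalent forms:
- I(X;Y) = H(X) - H(X|Y)
- I(X;Y) = H(Y) - H(Y|X)
- I(X;Y) = H(X) + H(Y) - H(X,Y)

Computing all quantities:
H(X) = 1.0671, H(Y) = 1.0671, H(X,Y) = 2.1025
H(X|Y) = 1.0354, H(Y|X) = 1.0354

Verification:
H(X) - H(X|Y) = 1.0671 - 1.0354 = 0.0317
H(Y) - H(Y|X) = 1.0671 - 1.0354 = 0.0317
H(X) + H(Y) - H(X,Y) = 1.0671 + 1.0671 - 2.1025 = 0.0317

All forms give I(X;Y) = 0.0317 nats. ✓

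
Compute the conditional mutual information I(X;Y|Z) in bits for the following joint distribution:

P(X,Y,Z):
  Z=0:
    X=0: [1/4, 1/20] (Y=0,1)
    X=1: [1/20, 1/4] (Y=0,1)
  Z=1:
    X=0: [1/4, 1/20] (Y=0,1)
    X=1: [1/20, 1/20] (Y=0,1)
0.2395 bits

Conditional mutual information: I(X;Y|Z) = H(X|Z) + H(Y|Z) - H(X,Y|Z)

H(Z) = 0.9710
H(X,Z) = 1.8955 → H(X|Z) = 0.9245
H(Y,Z) = 1.8955 → H(Y|Z) = 0.9245
H(X,Y,Z) = 2.5805 → H(X,Y|Z) = 1.6095

I(X;Y|Z) = 0.9245 + 0.9245 - 1.6095 = 0.2395 bits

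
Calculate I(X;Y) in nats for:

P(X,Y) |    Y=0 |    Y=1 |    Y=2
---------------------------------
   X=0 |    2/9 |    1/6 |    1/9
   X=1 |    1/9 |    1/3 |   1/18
0.0566 nats

Mutual information: I(X;Y) = H(X) + H(Y) - H(X,Y)

Marginals:
P(X) = (1/2, 1/2), H(X) = 0.6931 nats
P(Y) = (1/3, 1/2, 1/6), H(Y) = 1.0114 nats

Joint entropy: H(X,Y) = 1.6479 nats

I(X;Y) = 0.6931 + 1.0114 - 1.6479 = 0.0566 nats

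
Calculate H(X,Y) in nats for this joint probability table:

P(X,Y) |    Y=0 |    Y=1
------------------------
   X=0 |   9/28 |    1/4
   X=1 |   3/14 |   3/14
1.3716 nats

Joint entropy is H(X,Y) = -Σ_{x,y} p(x,y) log p(x,y).

Summing over all non-zero entries:
H(X,Y) = -[9/28·log_e(9/28) + 1/4·log_e(1/4) + 3/14·log_e(3/14) + 3/14·log_e(3/14)]
H(X,Y) = 1.3716 nats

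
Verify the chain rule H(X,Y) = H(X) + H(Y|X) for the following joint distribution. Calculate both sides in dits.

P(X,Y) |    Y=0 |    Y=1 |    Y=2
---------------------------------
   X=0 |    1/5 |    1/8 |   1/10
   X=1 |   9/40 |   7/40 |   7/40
H(X,Y) = 0.7634, H(X) = 0.2961, H(Y|X) = 0.4673 (all in dits)

Chain rule: H(X,Y) = H(X) + H(Y|X)

Left side — joint entropy directly:
H(X,Y) = -Σ p(x,y) log p(x,y) = 0.7634 dits

Right side — compute H(Y|X) from the conditional distributions:
P(X) = (17/40, 23/40), so H(X) = 0.2961 dits
H(Y|X) = Σ_x P(X=x) · H(Y|X=x):
  P(Y|X=0) = (8/17, 5/17, 4/17), H(Y|X=0) = 0.4582, weight P(X=0) = 17/40
  P(Y|X=1) = (9/23, 7/23, 7/23), H(Y|X=1) = 0.4739, weight P(X=1) = 23/40
H(Y|X) = 0.4673 dits

H(X) + H(Y|X) = 0.2961 + 0.4673 = 0.7634 dits

Both sides equal 0.7634 dits. ✓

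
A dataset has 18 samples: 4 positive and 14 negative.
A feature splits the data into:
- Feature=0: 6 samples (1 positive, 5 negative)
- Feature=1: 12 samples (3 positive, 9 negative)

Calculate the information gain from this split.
0.0067 bits

Information Gain = H(Y) - H(Y|Feature)

Before split:
P(positive) = 4/18 = 0.2222
H(Y) = 0.7642 bits

After split:
Feature=0: H = 0.6500 bits (weight = 6/18)
Feature=1: H = 0.8113 bits (weight = 12/18)
H(Y|Feature) = (6/18)×0.6500 + (12/18)×0.8113 = 0.7575 bits

Information Gain = 0.7642 - 0.7575 = 0.0067 bits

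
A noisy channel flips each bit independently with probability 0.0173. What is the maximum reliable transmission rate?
0.8740 bits

For a binary symmetric channel (BSC) with error probability p:
Capacity C = 1 - H(p) bits per symbol

where H(p) = -p log₂(p) - (1-p) log₂(1-p) is the binary entropy function.

H(0.0173) = 0.1260 bits
C = 1 - 0.1260 = 0.8740 bits per symbol

This means we can reliably transmit up to 0.8740 bits of information per channel use.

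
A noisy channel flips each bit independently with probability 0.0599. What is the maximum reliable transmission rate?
0.6730 bits

For a binary symmetric channel (BSC) with error probability p:
Capacity C = 1 - H(p) bits per symbol

where H(p) = -p log₂(p) - (1-p) log₂(1-p) is the binary entropy function.

H(0.0599) = 0.3270 bits
C = 1 - 0.3270 = 0.6730 bits per symbol

This means we can reliably transmit up to 0.6730 bits of information per channel use.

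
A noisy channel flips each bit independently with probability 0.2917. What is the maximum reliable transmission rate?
0.1291 bits

For a binary symmetric channel (BSC) with error probability p:
Capacity C = 1 - H(p) bits per symbol

where H(p) = -p log₂(p) - (1-p) log₂(1-p) is the binary entropy function.

H(0.2917) = 0.8709 bits
C = 1 - 0.8709 = 0.1291 bits per symbol

This means we can reliably transmit up to 0.1291 bits of information per channel use.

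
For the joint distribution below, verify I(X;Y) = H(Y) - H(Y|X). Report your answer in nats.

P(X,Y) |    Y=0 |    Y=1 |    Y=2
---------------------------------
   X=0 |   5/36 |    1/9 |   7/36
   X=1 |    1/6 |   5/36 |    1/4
I(X;Y) = 0.0001 nats

Mutual information has multiple equivalent forms:
- I(X;Y) = H(X) - H(X|Y)
- I(X;Y) = H(Y) - H(Y|X)
- I(X;Y) = H(X) + H(Y) - H(X,Y)

Computing all quantities:
H(X) = 0.6870, H(Y) = 1.0693, H(X,Y) = 1.7561
H(X|Y) = 0.6869, H(Y|X) = 1.0692

Verification:
H(X) - H(X|Y) = 0.6870 - 0.6869 = 0.0001
H(Y) - H(Y|X) = 1.0693 - 1.0692 = 0.0001
H(X) + H(Y) - H(X,Y) = 0.6870 + 1.0693 - 1.7561 = 0.0001

All forms give I(X;Y) = 0.0001 nats. ✓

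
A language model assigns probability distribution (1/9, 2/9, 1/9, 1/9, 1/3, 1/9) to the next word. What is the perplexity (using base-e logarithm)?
5.3494

Perplexity is e^H (or exp(H) for natural log).

First, H = -Σ p log p = 1.6770 nats
Perplexity = e^1.6770 = 5.3494

Interpretation: The model's uncertainty is equivalent to choosing uniformly among 5.3 options.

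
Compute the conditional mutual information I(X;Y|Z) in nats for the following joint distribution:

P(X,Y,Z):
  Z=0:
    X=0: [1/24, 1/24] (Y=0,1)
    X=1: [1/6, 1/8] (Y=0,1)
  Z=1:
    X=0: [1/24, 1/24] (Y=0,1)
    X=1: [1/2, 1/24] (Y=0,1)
0.0414 nats

Conditional mutual information: I(X;Y|Z) = H(X|Z) + H(Y|Z) - H(X,Y|Z)

H(Z) = 0.6616
H(X,Z) = 1.1056 → H(X|Z) = 0.4441
H(Y,Z) = 1.1646 → H(Y|Z) = 0.5030
H(X,Y,Z) = 1.5672 → H(X,Y|Z) = 0.9057

I(X;Y|Z) = 0.4441 + 0.5030 - 0.9057 = 0.0414 nats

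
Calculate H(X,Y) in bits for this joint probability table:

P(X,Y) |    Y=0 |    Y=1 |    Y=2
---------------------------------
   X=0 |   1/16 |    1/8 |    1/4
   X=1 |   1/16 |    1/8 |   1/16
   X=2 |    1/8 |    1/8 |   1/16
3.0000 bits

Joint entropy is H(X,Y) = -Σ_{x,y} p(x,y) log p(x,y).

Summing over all non-zero entries:
H(X,Y) = -[1/16·log_2(1/16) + 1/8·log_2(1/8) + 1/4·log_2(1/4) + 1/16·log_2(1/16) + 1/8·log_2(1/8) + 1/16·log_2(1/16) + 1/8·log_2(1/8) + 1/8·log_2(1/8) + 1/16·log_2(1/16)]
H(X,Y) = 3.0000 bits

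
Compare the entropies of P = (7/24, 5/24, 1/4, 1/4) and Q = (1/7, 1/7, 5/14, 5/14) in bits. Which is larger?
P

Computing entropies in bits:
H(P) = 1.9899
H(Q) = 1.8631

Distribution P has higher entropy.

Intuition: The distribution closer to uniform (more spread out) has higher entropy.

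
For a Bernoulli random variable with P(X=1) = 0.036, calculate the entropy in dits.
0.0673 dits

The binary entropy function is:
H(p) = -p log(p) - (1-p) log(1-p)

H(0.036) = -0.036 × log_10(0.036) - 0.964 × log_10(0.964)
H(0.036) = 0.0673 dits

Note: Binary entropy is maximized at p=0.5 (H=1 bit) and minimized at p=0 or p=1 (H=0).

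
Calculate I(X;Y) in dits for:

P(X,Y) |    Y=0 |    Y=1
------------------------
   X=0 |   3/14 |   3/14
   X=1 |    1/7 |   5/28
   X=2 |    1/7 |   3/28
0.0020 dits

Mutual information: I(X;Y) = H(X) + H(Y) - H(X,Y)

Marginals:
P(X) = (3/7, 9/28, 1/4), H(X) = 0.4667 dits
P(Y) = (1/2, 1/2), H(Y) = 0.3010 dits

Joint entropy: H(X,Y) = 0.7657 dits

I(X;Y) = 0.4667 + 0.3010 - 0.7657 = 0.0020 dits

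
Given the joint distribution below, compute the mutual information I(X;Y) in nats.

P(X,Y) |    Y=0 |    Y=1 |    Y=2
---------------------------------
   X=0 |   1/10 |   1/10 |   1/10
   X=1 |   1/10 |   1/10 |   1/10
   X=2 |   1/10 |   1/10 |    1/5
0.0138 nats

Mutual information: I(X;Y) = H(X) + H(Y) - H(X,Y)

Marginals:
P(X) = (3/10, 3/10, 2/5), H(X) = 1.0889 nats
P(Y) = (3/10, 3/10, 2/5), H(Y) = 1.0889 nats

Joint entropy: H(X,Y) = 2.1640 nats

I(X;Y) = 1.0889 + 1.0889 - 2.1640 = 0.0138 nats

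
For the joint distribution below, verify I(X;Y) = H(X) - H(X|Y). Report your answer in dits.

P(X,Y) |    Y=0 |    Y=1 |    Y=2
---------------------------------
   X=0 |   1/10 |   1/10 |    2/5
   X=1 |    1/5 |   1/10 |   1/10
I(X;Y) = 0.0405 dits

Mutual information has multiple equivalent forms:
- I(X;Y) = H(X) - H(X|Y)
- I(X;Y) = H(Y) - H(Y|X)
- I(X;Y) = H(X) + H(Y) - H(X,Y)

Computing all quantities:
H(X) = 0.2923, H(Y) = 0.4472, H(X,Y) = 0.6990
H(X|Y) = 0.2518, H(Y|X) = 0.4067

Verification:
H(X) - H(X|Y) = 0.2923 - 0.2518 = 0.0405
H(Y) - H(Y|X) = 0.4472 - 0.4067 = 0.0405
H(X) + H(Y) - H(X,Y) = 0.2923 + 0.4472 - 0.6990 = 0.0405

All forms give I(X;Y) = 0.0405 dits. ✓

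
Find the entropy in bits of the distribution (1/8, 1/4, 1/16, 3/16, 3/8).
2.1085 bits

Shannon entropy is H(X) = -Σ p(x) log p(x).

For P = (1/8, 1/4, 1/16, 3/16, 3/8):
H = -1/8 × log_2(1/8) -1/4 × log_2(1/4) -1/16 × log_2(1/16) -3/16 × log_2(3/16) -3/8 × log_2(3/8)
H = 2.1085 bits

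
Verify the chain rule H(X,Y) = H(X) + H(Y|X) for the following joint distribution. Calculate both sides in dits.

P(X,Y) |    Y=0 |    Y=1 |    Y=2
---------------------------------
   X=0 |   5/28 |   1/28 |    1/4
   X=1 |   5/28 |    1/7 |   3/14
H(X,Y) = 0.7335, H(X) = 0.2999, H(Y|X) = 0.4336 (all in dits)

Chain rule: H(X,Y) = H(X) + H(Y|X)

Left side — joint entropy directly:
H(X,Y) = -Σ p(x,y) log p(x,y) = 0.7335 dits

Right side — compute H(Y|X) from the conditional distributions:
P(X) = (13/28, 15/28), so H(X) = 0.2999 dits
H(Y|X) = Σ_x P(X=x) · H(Y|X=x):
  P(Y|X=0) = (5/13, 1/13, 7/13), H(Y|X=0) = 0.3901, weight P(X=0) = 13/28
  P(Y|X=1) = (1/3, 4/15, 2/5), H(Y|X=1) = 0.4713, weight P(X=1) = 15/28
H(Y|X) = 0.4336 dits

H(X) + H(Y|X) = 0.2999 + 0.4336 = 0.7335 dits

Both sides equal 0.7335 dits. ✓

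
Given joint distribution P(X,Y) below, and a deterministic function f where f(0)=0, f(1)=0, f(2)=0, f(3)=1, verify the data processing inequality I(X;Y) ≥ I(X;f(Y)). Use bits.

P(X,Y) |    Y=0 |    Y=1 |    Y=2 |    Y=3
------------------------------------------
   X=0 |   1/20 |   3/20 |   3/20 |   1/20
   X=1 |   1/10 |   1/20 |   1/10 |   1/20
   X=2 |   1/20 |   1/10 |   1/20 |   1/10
I(X;Y) = 0.0955, I(X;f(Y)) = 0.0340, inequality holds: 0.0955 ≥ 0.0340

Data Processing Inequality: For any Markov chain X → Y → Z, we have I(X;Y) ≥ I(X;Z).

Here Z = f(Y) is a deterministic function of Y, forming X → Y → Z.

Original I(X;Y) = 0.0955 bits

After applying f:
P(X,Z) where Z=f(Y):
- P(X,Z=0) = P(X,Y=0) + P(X,Y=1) + P(X,Y=2)
- P(X,Z=1) = P(X,Y=3)

I(X;Z) = I(X;f(Y)) = 0.0340 bits

Verification: 0.0955 ≥ 0.0340 ✓

Information cannot be created by processing; the function f can only lose information about X.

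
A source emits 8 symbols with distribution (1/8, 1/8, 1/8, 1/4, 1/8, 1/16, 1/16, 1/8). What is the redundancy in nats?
0.0866 nats

Redundancy measures how far a source is from maximum entropy:
R = H_max - H(X)

Maximum entropy for 8 symbols: H_max = log_e(8) = 2.0794 nats
Actual entropy: H(X) = 1.9928 nats
Redundancy: R = 2.0794 - 1.9928 = 0.0866 nats

This redundancy represents potential for compression: the source could be compressed by 0.0866 nats per symbol.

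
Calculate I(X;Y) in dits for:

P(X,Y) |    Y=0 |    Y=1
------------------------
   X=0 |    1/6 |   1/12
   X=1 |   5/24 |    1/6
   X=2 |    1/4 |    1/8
0.0027 dits

Mutual information: I(X;Y) = H(X) + H(Y) - H(X,Y)

Marginals:
P(X) = (1/4, 3/8, 3/8), H(X) = 0.4700 dits
P(Y) = (5/8, 3/8), H(Y) = 0.2873 dits

Joint entropy: H(X,Y) = 0.7546 dits

I(X;Y) = 0.4700 + 0.2873 - 0.7546 = 0.0027 dits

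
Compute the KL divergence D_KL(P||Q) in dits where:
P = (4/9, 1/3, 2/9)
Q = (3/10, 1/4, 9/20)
0.0494 dits

KL divergence: D_KL(P||Q) = Σ p(x) log(p(x)/q(x))

Computing term by term:
  x=0: 4/9 × log_10[(4/9)/(3/10)] = 4/9 × 0.1707 = 0.0759
  x=1: 1/3 × log_10[(1/3)/(1/4)] = 1/3 × 0.1249 = 0.0416
  x=2: 2/9 × log_10[(2/9)/(9/20)] = 2/9 × -0.3064 = -0.0681

D_KL(P||Q) = 0.0494 dits

Note: KL divergence is always non-negative and equals 0 iff P = Q.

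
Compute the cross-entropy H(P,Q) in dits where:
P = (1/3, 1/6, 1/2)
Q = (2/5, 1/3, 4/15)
0.4992 dits

Cross-entropy: H(P,Q) = -Σ p(x) log q(x)

Alternatively: H(P,Q) = H(P) + D_KL(P||Q)
H(P) = 0.4392 dits
D_KL(P||Q) = 0.0599 dits

H(P,Q) = 0.4392 + 0.0599 = 0.4992 dits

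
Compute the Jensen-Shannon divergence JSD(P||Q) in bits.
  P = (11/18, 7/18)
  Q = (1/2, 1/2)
0.0090 bits

Jensen-Shannon divergence is:
JSD(P||Q) = 0.5 × D_KL(P||M) + 0.5 × D_KL(Q||M)
where M = 0.5 × (P + Q) is the mixture distribution.

M = 0.5 × (11/18, 7/18) + 0.5 × (1/2, 1/2) = (5/9, 4/9)

D_KL(P||M) = 0.0091 bits
D_KL(Q||M) = 0.0090 bits

JSD(P||Q) = 0.5 × 0.0091 + 0.5 × 0.0090 = 0.0090 bits

Unlike KL divergence, JSD is symmetric and bounded: 0 ≤ JSD ≤ log(2).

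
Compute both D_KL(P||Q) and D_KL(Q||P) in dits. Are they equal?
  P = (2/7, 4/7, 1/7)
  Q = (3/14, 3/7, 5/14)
D_KL(P||Q) = 0.0502, D_KL(Q||P) = 0.0618

KL divergence is not symmetric: D_KL(P||Q) ≠ D_KL(Q||P) in general.

D_KL(P||Q) = 0.0502 dits
D_KL(Q||P) = 0.0618 dits

No, they are not equal!

This asymmetry is why KL divergence is not a true distance metric.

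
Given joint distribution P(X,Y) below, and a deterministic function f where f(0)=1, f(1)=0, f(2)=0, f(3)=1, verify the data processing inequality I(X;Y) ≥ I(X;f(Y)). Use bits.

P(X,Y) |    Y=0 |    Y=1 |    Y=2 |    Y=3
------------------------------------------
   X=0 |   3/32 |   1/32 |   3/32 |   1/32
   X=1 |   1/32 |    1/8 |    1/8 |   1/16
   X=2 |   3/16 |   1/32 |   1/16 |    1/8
I(X;Y) = 0.1859, I(X;f(Y)) = 0.1400, inequality holds: 0.1859 ≥ 0.1400

Data Processing Inequality: For any Markov chain X → Y → Z, we have I(X;Y) ≥ I(X;Z).

Here Z = f(Y) is a deterministic function of Y, forming X → Y → Z.

Original I(X;Y) = 0.1859 bits

After applying f:
P(X,Z) where Z=f(Y):
- P(X,Z=0) = P(X,Y=1) + P(X,Y=2)
- P(X,Z=1) = P(X,Y=0) + P(X,Y=3)

I(X;Z) = I(X;f(Y)) = 0.1400 bits

Verification: 0.1859 ≥ 0.1400 ✓

Information cannot be created by processing; the function f can only lose information about X.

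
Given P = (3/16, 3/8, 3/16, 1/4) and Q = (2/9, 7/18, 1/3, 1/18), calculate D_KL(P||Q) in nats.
0.2226 nats

KL divergence: D_KL(P||Q) = Σ p(x) log(p(x)/q(x))

Computing term by term:
  x=0: 3/16 × log_e[(3/16)/(2/9)] = 3/16 × -0.1699 = -0.0319
  x=1: 3/8 × log_e[(3/8)/(7/18)] = 3/8 × -0.0364 = -0.0136
  x=2: 3/16 × log_e[(3/16)/(1/3)] = 3/16 × -0.5754 = -0.1079
  x=3: 1/4 × log_e[(1/4)/(1/18)] = 1/4 × 1.5041 = 0.3760

D_KL(P||Q) = 0.2226 nats

Note: KL divergence is always non-negative and equals 0 iff P = Q.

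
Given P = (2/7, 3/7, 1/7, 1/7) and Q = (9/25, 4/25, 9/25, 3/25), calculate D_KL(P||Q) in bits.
0.3594 bits

KL divergence: D_KL(P||Q) = Σ p(x) log(p(x)/q(x))

Computing term by term:
  x=0: 2/7 × log_2[(2/7)/(9/25)] = 2/7 × -0.3334 = -0.0953
  x=1: 3/7 × log_2[(3/7)/(4/25)] = 3/7 × 1.4215 = 0.6092
  x=2: 1/7 × log_2[(1/7)/(9/25)] = 1/7 × -1.3334 = -0.1905
  x=3: 1/7 × log_2[(1/7)/(3/25)] = 1/7 × 0.2515 = 0.0359

D_KL(P||Q) = 0.3594 bits

Note: KL divergence is always non-negative and equals 0 iff P = Q.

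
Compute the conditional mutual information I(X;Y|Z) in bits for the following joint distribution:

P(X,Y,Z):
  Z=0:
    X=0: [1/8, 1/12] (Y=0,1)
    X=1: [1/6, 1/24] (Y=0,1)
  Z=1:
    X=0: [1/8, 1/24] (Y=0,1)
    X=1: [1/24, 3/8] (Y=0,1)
0.1874 bits

Conditional mutual information: I(X;Y|Z) = H(X|Z) + H(Y|Z) - H(X,Y|Z)

H(Z) = 0.9799
H(X,Z) = 1.9000 → H(X|Z) = 0.9202
H(Y,Z) = 1.8506 → H(Y|Z) = 0.8707
H(X,Y,Z) = 2.5833 → H(X,Y|Z) = 1.6035

I(X;Y|Z) = 0.9202 + 0.8707 - 1.6035 = 0.1874 bits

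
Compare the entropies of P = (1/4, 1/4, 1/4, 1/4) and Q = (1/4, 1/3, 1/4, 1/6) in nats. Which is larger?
P

Computing entropies in nats:
H(P) = 1.3863
H(Q) = 1.3580

Distribution P has higher entropy.

Intuition: The distribution closer to uniform (more spread out) has higher entropy.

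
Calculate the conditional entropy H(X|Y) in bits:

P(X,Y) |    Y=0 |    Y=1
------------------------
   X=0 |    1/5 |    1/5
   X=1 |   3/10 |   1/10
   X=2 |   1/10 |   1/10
1.4755 bits

Using the chain rule: H(X|Y) = H(X,Y) - H(Y)

First, compute H(X,Y) = 2.4464 bits

Marginal P(Y) = (3/5, 2/5)
H(Y) = 0.9710 bits

H(X|Y) = H(X,Y) - H(Y) = 2.4464 - 0.9710 = 1.4755 bits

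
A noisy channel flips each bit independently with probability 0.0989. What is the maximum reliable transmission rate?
0.5345 bits

For a binary symmetric channel (BSC) with error probability p:
Capacity C = 1 - H(p) bits per symbol

where H(p) = -p log₂(p) - (1-p) log₂(1-p) is the binary entropy function.

H(0.0989) = 0.4655 bits
C = 1 - 0.4655 = 0.5345 bits per symbol

This means we can reliably transmit up to 0.5345 bits of information per channel use.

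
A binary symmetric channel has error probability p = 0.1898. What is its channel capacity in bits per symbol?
0.2989 bits

For a binary symmetric channel (BSC) with error probability p:
Capacity C = 1 - H(p) bits per symbol

where H(p) = -p log₂(p) - (1-p) log₂(1-p) is the binary entropy function.

H(0.1898) = 0.7011 bits
C = 1 - 0.7011 = 0.2989 bits per symbol

This means we can reliably transmit up to 0.2989 bits of information per channel use.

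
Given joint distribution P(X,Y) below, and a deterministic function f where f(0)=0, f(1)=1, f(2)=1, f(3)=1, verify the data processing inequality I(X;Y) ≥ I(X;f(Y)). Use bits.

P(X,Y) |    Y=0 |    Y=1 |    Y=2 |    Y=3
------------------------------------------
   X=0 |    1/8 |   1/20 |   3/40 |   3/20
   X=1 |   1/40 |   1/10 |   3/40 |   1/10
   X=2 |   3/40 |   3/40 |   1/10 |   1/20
I(X;Y) = 0.0920, I(X;f(Y)) = 0.0432, inequality holds: 0.0920 ≥ 0.0432

Data Processing Inequality: For any Markov chain X → Y → Z, we have I(X;Y) ≥ I(X;Z).

Here Z = f(Y) is a deterministic function of Y, forming X → Y → Z.

Original I(X;Y) = 0.0920 bits

After applying f:
P(X,Z) where Z=f(Y):
- P(X,Z=0) = P(X,Y=0)
- P(X,Z=1) = P(X,Y=1) + P(X,Y=2) + P(X,Y=3)

I(X;Z) = I(X;f(Y)) = 0.0432 bits

Verification: 0.0920 ≥ 0.0432 ✓

Information cannot be created by processing; the function f can only lose information about X.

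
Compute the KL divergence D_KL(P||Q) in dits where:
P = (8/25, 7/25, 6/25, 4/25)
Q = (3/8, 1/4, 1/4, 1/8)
0.0046 dits

KL divergence: D_KL(P||Q) = Σ p(x) log(p(x)/q(x))

Computing term by term:
  x=0: 8/25 × log_10[(8/25)/(3/8)] = 8/25 × -0.0689 = -0.0220
  x=1: 7/25 × log_10[(7/25)/(1/4)] = 7/25 × 0.0492 = 0.0138
  x=2: 6/25 × log_10[(6/25)/(1/4)] = 6/25 × -0.0177 = -0.0043
  x=3: 4/25 × log_10[(4/25)/(1/8)] = 4/25 × 0.1072 = 0.0172

D_KL(P||Q) = 0.0046 dits

Note: KL divergence is always non-negative and equals 0 iff P = Q.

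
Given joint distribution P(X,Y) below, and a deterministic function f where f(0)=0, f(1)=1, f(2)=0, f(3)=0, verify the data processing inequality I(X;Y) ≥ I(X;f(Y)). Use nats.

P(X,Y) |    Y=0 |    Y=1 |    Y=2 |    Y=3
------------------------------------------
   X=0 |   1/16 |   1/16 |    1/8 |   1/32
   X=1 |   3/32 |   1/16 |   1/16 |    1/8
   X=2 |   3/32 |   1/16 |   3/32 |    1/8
I(X;Y) = 0.0453, I(X;f(Y)) = 0.0017, inequality holds: 0.0453 ≥ 0.0017

Data Processing Inequality: For any Markov chain X → Y → Z, we have I(X;Y) ≥ I(X;Z).

Here Z = f(Y) is a deterministic function of Y, forming X → Y → Z.

Original I(X;Y) = 0.0453 nats

After applying f:
P(X,Z) where Z=f(Y):
- P(X,Z=0) = P(X,Y=0) + P(X,Y=2) + P(X,Y=3)
- P(X,Z=1) = P(X,Y=1)

I(X;Z) = I(X;f(Y)) = 0.0017 nats

Verification: 0.0453 ≥ 0.0017 ✓

Information cannot be created by processing; the function f can only lose information about X.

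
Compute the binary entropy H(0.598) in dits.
0.2926 dits

The binary entropy function is:
H(p) = -p log(p) - (1-p) log(1-p)

H(0.598) = -0.598 × log_10(0.598) - 0.402 × log_10(0.402)
H(0.598) = 0.2926 dits

Note: Binary entropy is maximized at p=0.5 (H=1 bit) and minimized at p=0 or p=1 (H=0).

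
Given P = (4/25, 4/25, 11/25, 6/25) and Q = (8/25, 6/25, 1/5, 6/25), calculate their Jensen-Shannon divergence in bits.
0.0587 bits

Jensen-Shannon divergence is:
JSD(P||Q) = 0.5 × D_KL(P||M) + 0.5 × D_KL(Q||M)
where M = 0.5 × (P + Q) is the mixture distribution.

M = 0.5 × (4/25, 4/25, 11/25, 6/25) + 0.5 × (8/25, 6/25, 1/5, 6/25) = (6/25, 1/5, 8/25, 6/25)

D_KL(P||M) = 0.0570 bits
D_KL(Q||M) = 0.0603 bits

JSD(P||Q) = 0.5 × 0.0570 + 0.5 × 0.0603 = 0.0587 bits

Unlike KL divergence, JSD is symmetric and bounded: 0 ≤ JSD ≤ log(2).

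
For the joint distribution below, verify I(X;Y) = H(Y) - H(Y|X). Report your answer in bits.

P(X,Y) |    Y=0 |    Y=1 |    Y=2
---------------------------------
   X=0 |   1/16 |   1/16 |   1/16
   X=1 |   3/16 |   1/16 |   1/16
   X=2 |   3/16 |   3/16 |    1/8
I(X;Y) = 0.0399 bits

Mutual information has multiple equivalent forms:
- I(X;Y) = H(X) - H(X|Y)
- I(X;Y) = H(Y) - H(Y|X)
- I(X;Y) = H(X) + H(Y) - H(X,Y)

Computing all quantities:
H(X) = 1.4772, H(Y) = 1.5462, H(X,Y) = 2.9835
H(X|Y) = 1.4373, H(Y|X) = 1.5062

Verification:
H(X) - H(X|Y) = 1.4772 - 1.4373 = 0.0399
H(Y) - H(Y|X) = 1.5462 - 1.5062 = 0.0399
H(X) + H(Y) - H(X,Y) = 1.4772 + 1.5462 - 2.9835 = 0.0399

All forms give I(X;Y) = 0.0399 bits. ✓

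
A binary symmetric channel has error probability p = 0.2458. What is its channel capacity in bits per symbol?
0.1954 bits

For a binary symmetric channel (BSC) with error probability p:
Capacity C = 1 - H(p) bits per symbol

where H(p) = -p log₂(p) - (1-p) log₂(1-p) is the binary entropy function.

H(0.2458) = 0.8046 bits
C = 1 - 0.8046 = 0.1954 bits per symbol

This means we can reliably transmit up to 0.1954 bits of information per channel use.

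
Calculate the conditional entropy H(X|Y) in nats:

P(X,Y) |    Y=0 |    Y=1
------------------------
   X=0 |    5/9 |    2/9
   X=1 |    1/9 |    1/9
0.5125 nats

Using the chain rule: H(X|Y) = H(X,Y) - H(Y)

First, compute H(X,Y) = 1.1491 nats

Marginal P(Y) = (2/3, 1/3)
H(Y) = 0.6365 nats

H(X|Y) = H(X,Y) - H(Y) = 1.1491 - 0.6365 = 0.5125 nats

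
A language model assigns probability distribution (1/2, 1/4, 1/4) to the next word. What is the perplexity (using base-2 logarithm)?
2.8284

Perplexity is 2^H (or exp(H) for natural log).

First, H = -Σ p log p = 1.5000 bits
Perplexity = 2^1.5000 = 2.8284

Interpretation: The model's uncertainty is equivalent to choosing uniformly among 2.8 options.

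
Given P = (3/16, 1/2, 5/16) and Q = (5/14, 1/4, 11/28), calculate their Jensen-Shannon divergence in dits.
0.0161 dits

Jensen-Shannon divergence is:
JSD(P||Q) = 0.5 × D_KL(P||M) + 0.5 × D_KL(Q||M)
where M = 0.5 × (P + Q) is the mixture distribution.

M = 0.5 × (3/16, 1/2, 5/16) + 0.5 × (5/14, 1/4, 11/28) = (0.272321, 3/8, 0.352679)

D_KL(P||M) = 0.0157 dits
D_KL(Q||M) = 0.0164 dits

JSD(P||Q) = 0.5 × 0.0157 + 0.5 × 0.0164 = 0.0161 dits

Unlike KL divergence, JSD is symmetric and bounded: 0 ≤ JSD ≤ log(2).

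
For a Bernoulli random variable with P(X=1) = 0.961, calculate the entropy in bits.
0.2377 bits

The binary entropy function is:
H(p) = -p log(p) - (1-p) log(1-p)

H(0.961) = -0.961 × log_2(0.961) - 0.039 × log_2(0.039)
H(0.961) = 0.2377 bits

Note: Binary entropy is maximized at p=0.5 (H=1 bit) and minimized at p=0 or p=1 (H=0).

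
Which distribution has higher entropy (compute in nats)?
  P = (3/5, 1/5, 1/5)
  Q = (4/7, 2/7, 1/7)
Q

Computing entropies in nats:
H(P) = 0.9503
H(Q) = 0.9557

Distribution Q has higher entropy.

Intuition: The distribution closer to uniform (more spread out) has higher entropy.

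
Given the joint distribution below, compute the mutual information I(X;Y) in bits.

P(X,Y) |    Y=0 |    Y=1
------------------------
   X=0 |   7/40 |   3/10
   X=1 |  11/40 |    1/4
0.0176 bits

Mutual information: I(X;Y) = H(X) + H(Y) - H(X,Y)

Marginals:
P(X) = (19/40, 21/40), H(X) = 0.9982 bits
P(Y) = (9/20, 11/20), H(Y) = 0.9928 bits

Joint entropy: H(X,Y) = 1.9733 bits

I(X;Y) = 0.9982 + 0.9928 - 1.9733 = 0.0176 bits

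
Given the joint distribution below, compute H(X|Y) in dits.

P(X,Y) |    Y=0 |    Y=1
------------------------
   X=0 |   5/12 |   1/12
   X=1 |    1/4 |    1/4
0.2729 dits

Using the chain rule: H(X|Y) = H(X,Y) - H(Y)

First, compute H(X,Y) = 0.5494 dits

Marginal P(Y) = (2/3, 1/3)
H(Y) = 0.2764 dits

H(X|Y) = H(X,Y) - H(Y) = 0.5494 - 0.2764 = 0.2729 dits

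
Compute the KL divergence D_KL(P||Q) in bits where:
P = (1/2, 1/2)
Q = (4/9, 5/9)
0.0090 bits

KL divergence: D_KL(P||Q) = Σ p(x) log(p(x)/q(x))

Computing term by term:
  x=0: 1/2 × log_2[(1/2)/(4/9)] = 1/2 × 0.1699 = 0.0850
  x=1: 1/2 × log_2[(1/2)/(5/9)] = 1/2 × -0.1520 = -0.0760

D_KL(P||Q) = 0.0090 bits

Note: KL divergence is always non-negative and equals 0 iff P = Q.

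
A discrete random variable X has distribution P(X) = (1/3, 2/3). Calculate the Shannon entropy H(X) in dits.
0.2764 dits

Shannon entropy is H(X) = -Σ p(x) log p(x).

For P = (1/3, 2/3):
H = -1/3 × log_10(1/3) -2/3 × log_10(2/3)
H = 0.2764 dits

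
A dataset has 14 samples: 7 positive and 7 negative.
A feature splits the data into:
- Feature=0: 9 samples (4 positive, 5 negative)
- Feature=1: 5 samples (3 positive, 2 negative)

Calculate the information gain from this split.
0.0161 bits

Information Gain = H(Y) - H(Y|Feature)

Before split:
P(positive) = 7/14 = 0.5000
H(Y) = 1.0000 bits

After split:
Feature=0: H = 0.9911 bits (weight = 9/14)
Feature=1: H = 0.9710 bits (weight = 5/14)
H(Y|Feature) = (9/14)×0.9911 + (5/14)×0.9710 = 0.9839 bits

Information Gain = 1.0000 - 0.9839 = 0.0161 bits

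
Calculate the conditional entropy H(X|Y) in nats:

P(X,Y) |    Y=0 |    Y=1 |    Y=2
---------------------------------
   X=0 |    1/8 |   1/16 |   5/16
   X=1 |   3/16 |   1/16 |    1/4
0.6834 nats

Using the chain rule: H(X|Y) = H(X,Y) - H(Y)

First, compute H(X,Y) = 1.6304 nats

Marginal P(Y) = (5/16, 1/8, 9/16)
H(Y) = 0.9471 nats

H(X|Y) = H(X,Y) - H(Y) = 1.6304 - 0.9471 = 0.6834 nats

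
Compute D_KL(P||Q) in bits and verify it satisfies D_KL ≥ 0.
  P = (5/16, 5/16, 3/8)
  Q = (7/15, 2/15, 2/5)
0.1683 bits

KL divergence satisfies the Gibbs inequality: D_KL(P||Q) ≥ 0 for all distributions P, Q.

D_KL(P||Q) = Σ p(x) log(p(x)/q(x))
Term by term:
  x=0: 5/16 × log_2[(5/16)/(7/15)] = -0.1808
  x=1: 5/16 × log_2[(5/16)/(2/15)] = 0.3840
  x=2: 3/8 × log_2[(3/8)/(2/5)] = -0.0349
D_KL(P||Q) = 0.1683 bits

D_KL(P||Q) = 0.1683 ≥ 0 ✓

This non-negativity is a fundamental property: relative entropy cannot be negative because it measures how different Q is from P.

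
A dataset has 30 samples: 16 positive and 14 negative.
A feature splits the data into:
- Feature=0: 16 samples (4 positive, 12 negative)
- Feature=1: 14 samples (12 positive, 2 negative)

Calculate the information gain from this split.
0.2880 bits

Information Gain = H(Y) - H(Y|Feature)

Before split:
P(positive) = 16/30 = 0.5333
H(Y) = 0.9968 bits

After split:
Feature=0: H = 0.8113 bits (weight = 16/30)
Feature=1: H = 0.5917 bits (weight = 14/30)
H(Y|Feature) = (16/30)×0.8113 + (14/30)×0.5917 = 0.7088 bits

Information Gain = 0.9968 - 0.7088 = 0.2880 bits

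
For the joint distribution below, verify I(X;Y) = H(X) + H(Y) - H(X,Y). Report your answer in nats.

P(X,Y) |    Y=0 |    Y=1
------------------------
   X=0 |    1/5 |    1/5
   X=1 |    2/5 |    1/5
I(X;Y) = 0.0138 nats

Mutual information has multiple equivalent forms:
- I(X;Y) = H(X) - H(X|Y)
- I(X;Y) = H(Y) - H(Y|X)
- I(X;Y) = H(X) + H(Y) - H(X,Y)

Computing all quantities:
H(X) = 0.6730, H(Y) = 0.6730, H(X,Y) = 1.3322
H(X|Y) = 0.6592, H(Y|X) = 0.6592

Verification:
H(X) - H(X|Y) = 0.6730 - 0.6592 = 0.0138
H(Y) - H(Y|X) = 0.6730 - 0.6592 = 0.0138
H(X) + H(Y) - H(X,Y) = 0.6730 + 0.6730 - 1.3322 = 0.0138

All forms give I(X;Y) = 0.0138 nats. ✓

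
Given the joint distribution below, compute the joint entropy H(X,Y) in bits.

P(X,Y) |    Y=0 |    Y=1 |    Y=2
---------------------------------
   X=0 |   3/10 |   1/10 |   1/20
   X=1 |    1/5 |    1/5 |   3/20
2.4087 bits

Joint entropy is H(X,Y) = -Σ_{x,y} p(x,y) log p(x,y).

Summing over all non-zero entries:
H(X,Y) = -[3/10·log_2(3/10) + 1/10·log_2(1/10) + 1/20·log_2(1/20) + 1/5·log_2(1/5) + 1/5·log_2(1/5) + 3/20·log_2(3/20)]
H(X,Y) = 2.4087 bits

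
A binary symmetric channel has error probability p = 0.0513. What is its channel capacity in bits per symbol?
0.7081 bits

For a binary symmetric channel (BSC) with error probability p:
Capacity C = 1 - H(p) bits per symbol

where H(p) = -p log₂(p) - (1-p) log₂(1-p) is the binary entropy function.

H(0.0513) = 0.2919 bits
C = 1 - 0.2919 = 0.7081 bits per symbol

This means we can reliably transmit up to 0.7081 bits of information per channel use.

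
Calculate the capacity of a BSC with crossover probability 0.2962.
0.1234 bits

For a binary symmetric channel (BSC) with error probability p:
Capacity C = 1 - H(p) bits per symbol

where H(p) = -p log₂(p) - (1-p) log₂(1-p) is the binary entropy function.

H(0.2962) = 0.8766 bits
C = 1 - 0.8766 = 0.1234 bits per symbol

This means we can reliably transmit up to 0.1234 bits of information per channel use.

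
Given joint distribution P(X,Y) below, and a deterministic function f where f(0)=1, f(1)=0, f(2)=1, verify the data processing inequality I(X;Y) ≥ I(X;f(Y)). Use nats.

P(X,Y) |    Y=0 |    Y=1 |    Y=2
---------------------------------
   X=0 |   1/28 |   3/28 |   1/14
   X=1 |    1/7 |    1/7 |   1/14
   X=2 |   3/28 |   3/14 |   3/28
I(X;Y) = 0.0217, I(X;f(Y)) = 0.0046, inequality holds: 0.0217 ≥ 0.0046

Data Processing Inequality: For any Markov chain X → Y → Z, we have I(X;Y) ≥ I(X;Z).

Here Z = f(Y) is a deterministic function of Y, forming X → Y → Z.

Original I(X;Y) = 0.0217 nats

After applying f:
P(X,Z) where Z=f(Y):
- P(X,Z=0) = P(X,Y=1)
- P(X,Z=1) = P(X,Y=0) + P(X,Y=2)

I(X;Z) = I(X;f(Y)) = 0.0046 nats

Verification: 0.0217 ≥ 0.0046 ✓

Information cannot be created by processing; the function f can only lose information about X.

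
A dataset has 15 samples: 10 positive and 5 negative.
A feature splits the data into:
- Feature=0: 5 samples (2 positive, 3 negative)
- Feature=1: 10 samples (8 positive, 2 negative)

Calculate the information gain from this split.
0.1134 bits

Information Gain = H(Y) - H(Y|Feature)

Before split:
P(positive) = 10/15 = 0.6667
H(Y) = 0.9183 bits

After split:
Feature=0: H = 0.9710 bits (weight = 5/15)
Feature=1: H = 0.7219 bits (weight = 10/15)
H(Y|Feature) = (5/15)×0.9710 + (10/15)×0.7219 = 0.8049 bits

Information Gain = 0.9183 - 0.8049 = 0.1134 bits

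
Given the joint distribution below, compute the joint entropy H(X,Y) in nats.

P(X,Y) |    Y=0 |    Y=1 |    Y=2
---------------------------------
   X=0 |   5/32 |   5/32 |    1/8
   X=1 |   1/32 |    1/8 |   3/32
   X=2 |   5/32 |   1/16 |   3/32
2.1154 nats

Joint entropy is H(X,Y) = -Σ_{x,y} p(x,y) log p(x,y).

Summing over all non-zero entries:
H(X,Y) = -[5/32·log_e(5/32) + 5/32·log_e(5/32) + 1/8·log_e(1/8) + 1/32·log_e(1/32) + 1/8·log_e(1/8) + 3/32·log_e(3/32) + 5/32·log_e(5/32) + 1/16·log_e(1/16) + 3/32·log_e(3/32)]
H(X,Y) = 2.1154 nats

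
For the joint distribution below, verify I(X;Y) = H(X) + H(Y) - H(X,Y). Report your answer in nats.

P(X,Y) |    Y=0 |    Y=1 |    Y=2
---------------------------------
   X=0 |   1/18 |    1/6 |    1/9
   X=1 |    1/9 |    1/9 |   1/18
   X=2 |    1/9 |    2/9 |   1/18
I(X;Y) = 0.0348 nats

Mutual information has multiple equivalent forms:
- I(X;Y) = H(X) - H(X|Y)
- I(X;Y) = H(Y) - H(Y|X)
- I(X;Y) = H(X) + H(Y) - H(X,Y)

Computing all quantities:
H(X) = 1.0893, H(Y) = 1.0366, H(X,Y) = 2.0911
H(X|Y) = 1.0545, H(Y|X) = 1.0018

Verification:
H(X) - H(X|Y) = 1.0893 - 1.0545 = 0.0348
H(Y) - H(Y|X) = 1.0366 - 1.0018 = 0.0348
H(X) + H(Y) - H(X,Y) = 1.0893 + 1.0366 - 2.0911 = 0.0348

All forms give I(X;Y) = 0.0348 nats. ✓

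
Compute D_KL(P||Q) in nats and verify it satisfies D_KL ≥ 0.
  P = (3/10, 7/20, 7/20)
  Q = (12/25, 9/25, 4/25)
0.1231 nats

KL divergence satisfies the Gibbs inequality: D_KL(P||Q) ≥ 0 for all distributions P, Q.

D_KL(P||Q) = Σ p(x) log(p(x)/q(x))
Term by term:
  x=0: 3/10 × log_e[(3/10)/(12/25)] = -0.1410
  x=1: 7/20 × log_e[(7/20)/(9/25)] = -0.0099
  x=2: 7/20 × log_e[(7/20)/(4/25)] = 0.2740
D_KL(P||Q) = 0.1231 nats

D_KL(P||Q) = 0.1231 ≥ 0 ✓

This non-negativity is a fundamental property: relative entropy cannot be negative because it measures how different Q is from P.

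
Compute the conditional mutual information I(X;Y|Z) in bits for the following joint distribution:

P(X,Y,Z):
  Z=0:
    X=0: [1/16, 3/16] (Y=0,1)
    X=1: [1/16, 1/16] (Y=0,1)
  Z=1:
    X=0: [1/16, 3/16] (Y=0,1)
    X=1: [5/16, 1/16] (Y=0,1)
0.1768 bits

Conditional mutual information: I(X;Y|Z) = H(X|Z) + H(Y|Z) - H(X,Y|Z)

H(Z) = 0.9544
H(X,Z) = 1.9056 → H(X|Z) = 0.9512
H(Y,Z) = 1.9056 → H(Y|Z) = 0.9512
H(X,Y,Z) = 2.6800 → H(X,Y|Z) = 1.7256

I(X;Y|Z) = 0.9512 + 0.9512 - 1.7256 = 0.1768 bits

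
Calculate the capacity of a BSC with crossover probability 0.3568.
0.0600 bits

For a binary symmetric channel (BSC) with error probability p:
Capacity C = 1 - H(p) bits per symbol

where H(p) = -p log₂(p) - (1-p) log₂(1-p) is the binary entropy function.

H(0.3568) = 0.9400 bits
C = 1 - 0.9400 = 0.0600 bits per symbol

This means we can reliably transmit up to 0.0600 bits of information per channel use.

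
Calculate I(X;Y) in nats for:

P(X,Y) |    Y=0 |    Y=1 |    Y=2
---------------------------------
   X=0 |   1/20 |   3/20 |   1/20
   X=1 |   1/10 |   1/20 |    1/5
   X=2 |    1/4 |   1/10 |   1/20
0.1567 nats

Mutual information: I(X;Y) = H(X) + H(Y) - H(X,Y)

Marginals:
P(X) = (1/4, 7/20, 2/5), H(X) = 1.0805 nats
P(Y) = (2/5, 3/10, 3/10), H(Y) = 1.0889 nats

Joint entropy: H(X,Y) = 2.0127 nats

I(X;Y) = 1.0805 + 1.0889 - 2.0127 = 0.1567 nats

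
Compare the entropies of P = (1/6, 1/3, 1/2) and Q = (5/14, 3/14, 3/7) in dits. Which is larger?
Q

Computing entropies in dits:
H(P) = 0.4392
H(Q) = 0.4608

Distribution Q has higher entropy.

Intuition: The distribution closer to uniform (more spread out) has higher entropy.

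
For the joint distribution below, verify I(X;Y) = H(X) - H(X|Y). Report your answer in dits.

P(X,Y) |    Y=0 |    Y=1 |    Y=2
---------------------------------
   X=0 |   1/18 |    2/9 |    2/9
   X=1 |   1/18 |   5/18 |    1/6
I(X;Y) = 0.0031 dits

Mutual information has multiple equivalent forms:
- I(X;Y) = H(X) - H(X|Y)
- I(X;Y) = H(Y) - H(Y|X)
- I(X;Y) = H(X) + H(Y) - H(X,Y)

Computing all quantities:
H(X) = 0.3010, H(Y) = 0.4161, H(X,Y) = 0.7140
H(X|Y) = 0.2980, H(Y|X) = 0.4130

Verification:
H(X) - H(X|Y) = 0.3010 - 0.2980 = 0.0031
H(Y) - H(Y|X) = 0.4161 - 0.4130 = 0.0031
H(X) + H(Y) - H(X,Y) = 0.3010 + 0.4161 - 0.7140 = 0.0031

All forms give I(X;Y) = 0.0031 dits. ✓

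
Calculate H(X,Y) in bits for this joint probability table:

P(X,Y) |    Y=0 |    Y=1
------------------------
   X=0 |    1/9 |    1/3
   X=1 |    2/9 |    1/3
1.8911 bits

Joint entropy is H(X,Y) = -Σ_{x,y} p(x,y) log p(x,y).

Summing over all non-zero entries:
H(X,Y) = -[1/9·log_2(1/9) + 1/3·log_2(1/3) + 2/9·log_2(2/9) + 1/3·log_2(1/3)]
H(X,Y) = 1.8911 bits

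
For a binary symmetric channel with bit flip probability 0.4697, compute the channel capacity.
0.0027 bits

For a binary symmetric channel (BSC) with error probability p:
Capacity C = 1 - H(p) bits per symbol

where H(p) = -p log₂(p) - (1-p) log₂(1-p) is the binary entropy function.

H(0.4697) = 0.9973 bits
C = 1 - 0.9973 = 0.0027 bits per symbol

This means we can reliably transmit up to 0.0027 bits of information per channel use.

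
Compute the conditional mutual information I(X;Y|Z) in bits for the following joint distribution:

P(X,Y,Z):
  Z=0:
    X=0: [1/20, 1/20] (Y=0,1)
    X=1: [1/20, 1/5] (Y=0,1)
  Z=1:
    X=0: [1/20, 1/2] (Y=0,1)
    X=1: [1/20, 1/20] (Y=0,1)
0.0825 bits

Conditional mutual information: I(X;Y|Z) = H(X|Z) + H(Y|Z) - H(X,Y|Z)

H(Z) = 0.9341
H(X,Z) = 1.6388 → H(X|Z) = 0.7047
H(Y,Z) = 1.6388 → H(Y|Z) = 0.7047
H(X,Y,Z) = 2.2610 → H(X,Y|Z) = 1.3269

I(X;Y|Z) = 0.7047 + 0.7047 - 1.3269 = 0.0825 bits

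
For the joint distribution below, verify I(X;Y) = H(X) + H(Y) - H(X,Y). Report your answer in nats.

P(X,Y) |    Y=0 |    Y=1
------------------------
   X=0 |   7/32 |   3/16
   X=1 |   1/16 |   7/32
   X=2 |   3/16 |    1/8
I(X;Y) = 0.0515 nats

Mutual information has multiple equivalent forms:
- I(X;Y) = H(X) - H(X|Y)
- I(X;Y) = H(Y) - H(Y|X)
- I(X;Y) = H(X) + H(Y) - H(X,Y)

Computing all quantities:
H(X) = 1.0862, H(Y) = 0.6912, H(X,Y) = 1.7259
H(X|Y) = 1.0347, H(Y|X) = 0.6397

Verification:
H(X) - H(X|Y) = 1.0862 - 1.0347 = 0.0515
H(Y) - H(Y|X) = 0.6912 - 0.6397 = 0.0515
H(X) + H(Y) - H(X,Y) = 1.0862 + 0.6912 - 1.7259 = 0.0515

All forms give I(X;Y) = 0.0515 nats. ✓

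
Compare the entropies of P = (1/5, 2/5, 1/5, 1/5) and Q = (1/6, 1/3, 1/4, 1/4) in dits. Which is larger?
Q

Computing entropies in dits:
H(P) = 0.5786
H(Q) = 0.5898

Distribution Q has higher entropy.

Intuition: The distribution closer to uniform (more spread out) has higher entropy.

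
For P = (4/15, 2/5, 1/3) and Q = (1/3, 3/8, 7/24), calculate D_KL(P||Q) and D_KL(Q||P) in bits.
D_KL(P||Q) = 0.0156, D_KL(Q||P) = 0.0162

KL divergence is not symmetric: D_KL(P||Q) ≠ D_KL(Q||P) in general.

D_KL(P||Q) = 0.0156 bits
D_KL(Q||P) = 0.0162 bits

No, they are not equal!

This asymmetry is why KL divergence is not a true distance metric.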